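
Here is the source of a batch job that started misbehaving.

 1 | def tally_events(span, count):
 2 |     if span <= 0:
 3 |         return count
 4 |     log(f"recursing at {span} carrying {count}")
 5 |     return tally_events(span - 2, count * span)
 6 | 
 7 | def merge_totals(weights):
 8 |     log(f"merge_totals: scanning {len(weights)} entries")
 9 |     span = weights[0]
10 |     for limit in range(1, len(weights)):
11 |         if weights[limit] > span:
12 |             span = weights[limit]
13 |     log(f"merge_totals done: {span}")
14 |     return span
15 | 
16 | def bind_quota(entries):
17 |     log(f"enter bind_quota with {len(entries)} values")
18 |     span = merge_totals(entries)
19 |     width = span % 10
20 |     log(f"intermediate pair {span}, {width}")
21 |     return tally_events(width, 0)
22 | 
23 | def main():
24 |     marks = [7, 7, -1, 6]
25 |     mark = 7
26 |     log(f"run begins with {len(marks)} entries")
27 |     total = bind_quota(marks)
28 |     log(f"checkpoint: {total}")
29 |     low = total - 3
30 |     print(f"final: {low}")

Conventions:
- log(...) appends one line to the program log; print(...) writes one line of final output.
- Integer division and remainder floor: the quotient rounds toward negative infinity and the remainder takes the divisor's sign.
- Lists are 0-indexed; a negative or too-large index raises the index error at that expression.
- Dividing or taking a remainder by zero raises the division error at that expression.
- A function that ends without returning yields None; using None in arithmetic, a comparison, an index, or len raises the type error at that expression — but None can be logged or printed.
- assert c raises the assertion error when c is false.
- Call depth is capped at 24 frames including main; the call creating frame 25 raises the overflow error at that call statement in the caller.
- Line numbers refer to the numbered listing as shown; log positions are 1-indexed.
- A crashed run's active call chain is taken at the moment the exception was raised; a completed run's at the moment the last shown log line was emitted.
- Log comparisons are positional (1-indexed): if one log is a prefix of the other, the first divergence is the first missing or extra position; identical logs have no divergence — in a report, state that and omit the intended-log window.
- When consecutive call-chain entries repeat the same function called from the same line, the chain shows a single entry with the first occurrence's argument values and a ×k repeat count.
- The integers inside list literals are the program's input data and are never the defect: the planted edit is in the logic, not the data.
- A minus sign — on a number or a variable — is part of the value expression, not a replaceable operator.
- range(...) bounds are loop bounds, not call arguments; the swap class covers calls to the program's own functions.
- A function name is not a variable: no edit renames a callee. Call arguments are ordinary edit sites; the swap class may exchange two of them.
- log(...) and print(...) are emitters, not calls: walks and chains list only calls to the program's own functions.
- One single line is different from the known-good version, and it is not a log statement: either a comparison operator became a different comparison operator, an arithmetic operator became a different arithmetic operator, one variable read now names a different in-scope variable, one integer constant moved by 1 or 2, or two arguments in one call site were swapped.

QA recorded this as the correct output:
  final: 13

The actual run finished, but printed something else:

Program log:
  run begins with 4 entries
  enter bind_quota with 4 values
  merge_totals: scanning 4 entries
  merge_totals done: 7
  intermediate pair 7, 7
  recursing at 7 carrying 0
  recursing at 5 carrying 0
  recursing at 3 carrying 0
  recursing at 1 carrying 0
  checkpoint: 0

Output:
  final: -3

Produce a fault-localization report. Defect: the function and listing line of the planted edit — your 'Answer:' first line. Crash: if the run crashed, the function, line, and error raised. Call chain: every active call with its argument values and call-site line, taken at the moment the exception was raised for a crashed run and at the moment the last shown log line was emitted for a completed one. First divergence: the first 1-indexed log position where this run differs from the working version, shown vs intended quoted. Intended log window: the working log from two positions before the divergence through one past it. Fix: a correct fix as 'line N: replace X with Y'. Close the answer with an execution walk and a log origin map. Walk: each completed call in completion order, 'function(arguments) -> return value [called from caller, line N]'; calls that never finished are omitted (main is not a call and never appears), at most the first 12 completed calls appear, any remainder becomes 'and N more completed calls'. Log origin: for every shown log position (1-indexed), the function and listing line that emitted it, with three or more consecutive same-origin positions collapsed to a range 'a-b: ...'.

Answer: the defect is in tally_events at line 5.
Core observation: Log line 7 is where behavior first shows: 'recursing at 5 carrying 0' appears instead of 'recursing at 5 carrying 7'.
Call chain: main.
First divergence: at position 7 the run shows 'recursing at 5 carrying 0' where the working version logs 'recursing at 5 carrying 7'.
Intended log window:
  5: intermediate pair 7, 7
  6: recursing at 7 carrying 0
  7: recursing at 5 carrying 7
  8: recursing at 3 carrying 12
Execution walk:
  merge_totals([7, 7, -1, 6]) -> 7  [called from bind_quota, line 18]
  tally_events(-1, 0) -> 0  [called from tally_events, line 5]
  tally_events(1, 0) -> 0  [called from tally_events, line 5]
  tally_events(3, 0) -> 0  [called from tally_events, line 5]
  tally_events(5, 0) -> 0  [called from tally_events, line 5]
  tally_events(7, 0) -> 0  [called from bind_quota, line 21]
  bind_quota([7, 7, -1, 6]) -> 0  [called from main, line 27]
Log origins:
  1 — main, line 26
  2 — bind_quota, line 17
  3 — merge_totals, line 8
  4 — merge_totals, line 13
  5 — bind_quota, line 20
  6-9 — tally_events, line 4
  10 — main, line 28
A correct fix: line 5: replace `*` with `+`.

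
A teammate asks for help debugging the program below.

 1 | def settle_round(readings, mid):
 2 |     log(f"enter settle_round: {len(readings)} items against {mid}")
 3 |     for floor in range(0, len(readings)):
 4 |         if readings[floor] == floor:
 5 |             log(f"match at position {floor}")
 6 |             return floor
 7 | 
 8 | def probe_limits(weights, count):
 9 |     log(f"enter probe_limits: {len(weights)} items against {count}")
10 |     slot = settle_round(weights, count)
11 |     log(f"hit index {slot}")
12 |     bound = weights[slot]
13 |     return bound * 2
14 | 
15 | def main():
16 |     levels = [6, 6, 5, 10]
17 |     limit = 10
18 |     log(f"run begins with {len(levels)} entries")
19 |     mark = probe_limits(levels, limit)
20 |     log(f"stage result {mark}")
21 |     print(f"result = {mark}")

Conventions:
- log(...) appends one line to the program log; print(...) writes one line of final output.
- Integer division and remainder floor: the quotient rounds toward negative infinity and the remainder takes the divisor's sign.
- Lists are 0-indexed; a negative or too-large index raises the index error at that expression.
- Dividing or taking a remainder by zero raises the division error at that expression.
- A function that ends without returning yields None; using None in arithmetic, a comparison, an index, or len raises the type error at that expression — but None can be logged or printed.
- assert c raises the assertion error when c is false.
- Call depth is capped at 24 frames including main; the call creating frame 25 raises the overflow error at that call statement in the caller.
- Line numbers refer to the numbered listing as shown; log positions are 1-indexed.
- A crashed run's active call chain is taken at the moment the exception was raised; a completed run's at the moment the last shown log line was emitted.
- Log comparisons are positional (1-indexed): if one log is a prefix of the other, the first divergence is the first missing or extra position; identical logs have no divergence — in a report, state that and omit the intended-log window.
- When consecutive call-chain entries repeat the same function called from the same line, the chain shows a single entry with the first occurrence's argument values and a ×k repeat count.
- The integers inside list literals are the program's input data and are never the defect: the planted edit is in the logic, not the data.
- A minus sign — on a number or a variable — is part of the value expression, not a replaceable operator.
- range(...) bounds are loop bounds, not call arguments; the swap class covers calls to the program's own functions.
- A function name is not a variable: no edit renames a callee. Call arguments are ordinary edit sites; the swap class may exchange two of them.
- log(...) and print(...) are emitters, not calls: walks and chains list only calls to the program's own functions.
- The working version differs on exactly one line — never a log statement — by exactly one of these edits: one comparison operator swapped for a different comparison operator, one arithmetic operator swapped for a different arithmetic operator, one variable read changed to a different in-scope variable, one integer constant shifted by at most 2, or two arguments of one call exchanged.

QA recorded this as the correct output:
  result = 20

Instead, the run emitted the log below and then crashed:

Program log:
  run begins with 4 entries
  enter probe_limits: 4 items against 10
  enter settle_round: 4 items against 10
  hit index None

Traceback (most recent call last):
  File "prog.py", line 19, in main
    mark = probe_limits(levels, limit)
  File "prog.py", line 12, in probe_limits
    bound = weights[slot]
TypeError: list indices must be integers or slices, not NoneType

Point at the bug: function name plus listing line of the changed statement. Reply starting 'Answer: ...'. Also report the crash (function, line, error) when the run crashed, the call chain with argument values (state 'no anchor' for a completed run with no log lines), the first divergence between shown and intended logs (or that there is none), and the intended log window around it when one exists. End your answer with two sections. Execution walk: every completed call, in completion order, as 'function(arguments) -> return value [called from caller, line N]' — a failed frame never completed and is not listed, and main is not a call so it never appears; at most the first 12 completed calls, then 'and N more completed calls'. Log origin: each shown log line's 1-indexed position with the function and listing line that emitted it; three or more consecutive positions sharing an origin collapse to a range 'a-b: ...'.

Answer: the defect is in settle_round at line 4.
The tell: Log line 4 is where behavior first shows: 'hit index None' appears instead of 'match at position 3'.
Crash: probe_limits, line 12, TypeError.
Call chain: main -> probe_limits([6, 6, 5, 10], 10) (called at line 19).
First divergence: position 4; shown 'hit index None' vs intended 'match at position 3'.
Intended log window:
  2: enter probe_limits: 4 items against 10
  3: enter settle_round: 4 items against 10
  4: match at position 3
  5: hit index 3
Execution walk:
  settle_round([6, 6, 5, 10], 10) -> None  [called from probe_limits, line 10]
Log origins:
  1: emitted by main (line 18)
  2: emitted by probe_limits (line 9)
  3: emitted by settle_round (line 2)
  4: emitted by probe_limits (line 11)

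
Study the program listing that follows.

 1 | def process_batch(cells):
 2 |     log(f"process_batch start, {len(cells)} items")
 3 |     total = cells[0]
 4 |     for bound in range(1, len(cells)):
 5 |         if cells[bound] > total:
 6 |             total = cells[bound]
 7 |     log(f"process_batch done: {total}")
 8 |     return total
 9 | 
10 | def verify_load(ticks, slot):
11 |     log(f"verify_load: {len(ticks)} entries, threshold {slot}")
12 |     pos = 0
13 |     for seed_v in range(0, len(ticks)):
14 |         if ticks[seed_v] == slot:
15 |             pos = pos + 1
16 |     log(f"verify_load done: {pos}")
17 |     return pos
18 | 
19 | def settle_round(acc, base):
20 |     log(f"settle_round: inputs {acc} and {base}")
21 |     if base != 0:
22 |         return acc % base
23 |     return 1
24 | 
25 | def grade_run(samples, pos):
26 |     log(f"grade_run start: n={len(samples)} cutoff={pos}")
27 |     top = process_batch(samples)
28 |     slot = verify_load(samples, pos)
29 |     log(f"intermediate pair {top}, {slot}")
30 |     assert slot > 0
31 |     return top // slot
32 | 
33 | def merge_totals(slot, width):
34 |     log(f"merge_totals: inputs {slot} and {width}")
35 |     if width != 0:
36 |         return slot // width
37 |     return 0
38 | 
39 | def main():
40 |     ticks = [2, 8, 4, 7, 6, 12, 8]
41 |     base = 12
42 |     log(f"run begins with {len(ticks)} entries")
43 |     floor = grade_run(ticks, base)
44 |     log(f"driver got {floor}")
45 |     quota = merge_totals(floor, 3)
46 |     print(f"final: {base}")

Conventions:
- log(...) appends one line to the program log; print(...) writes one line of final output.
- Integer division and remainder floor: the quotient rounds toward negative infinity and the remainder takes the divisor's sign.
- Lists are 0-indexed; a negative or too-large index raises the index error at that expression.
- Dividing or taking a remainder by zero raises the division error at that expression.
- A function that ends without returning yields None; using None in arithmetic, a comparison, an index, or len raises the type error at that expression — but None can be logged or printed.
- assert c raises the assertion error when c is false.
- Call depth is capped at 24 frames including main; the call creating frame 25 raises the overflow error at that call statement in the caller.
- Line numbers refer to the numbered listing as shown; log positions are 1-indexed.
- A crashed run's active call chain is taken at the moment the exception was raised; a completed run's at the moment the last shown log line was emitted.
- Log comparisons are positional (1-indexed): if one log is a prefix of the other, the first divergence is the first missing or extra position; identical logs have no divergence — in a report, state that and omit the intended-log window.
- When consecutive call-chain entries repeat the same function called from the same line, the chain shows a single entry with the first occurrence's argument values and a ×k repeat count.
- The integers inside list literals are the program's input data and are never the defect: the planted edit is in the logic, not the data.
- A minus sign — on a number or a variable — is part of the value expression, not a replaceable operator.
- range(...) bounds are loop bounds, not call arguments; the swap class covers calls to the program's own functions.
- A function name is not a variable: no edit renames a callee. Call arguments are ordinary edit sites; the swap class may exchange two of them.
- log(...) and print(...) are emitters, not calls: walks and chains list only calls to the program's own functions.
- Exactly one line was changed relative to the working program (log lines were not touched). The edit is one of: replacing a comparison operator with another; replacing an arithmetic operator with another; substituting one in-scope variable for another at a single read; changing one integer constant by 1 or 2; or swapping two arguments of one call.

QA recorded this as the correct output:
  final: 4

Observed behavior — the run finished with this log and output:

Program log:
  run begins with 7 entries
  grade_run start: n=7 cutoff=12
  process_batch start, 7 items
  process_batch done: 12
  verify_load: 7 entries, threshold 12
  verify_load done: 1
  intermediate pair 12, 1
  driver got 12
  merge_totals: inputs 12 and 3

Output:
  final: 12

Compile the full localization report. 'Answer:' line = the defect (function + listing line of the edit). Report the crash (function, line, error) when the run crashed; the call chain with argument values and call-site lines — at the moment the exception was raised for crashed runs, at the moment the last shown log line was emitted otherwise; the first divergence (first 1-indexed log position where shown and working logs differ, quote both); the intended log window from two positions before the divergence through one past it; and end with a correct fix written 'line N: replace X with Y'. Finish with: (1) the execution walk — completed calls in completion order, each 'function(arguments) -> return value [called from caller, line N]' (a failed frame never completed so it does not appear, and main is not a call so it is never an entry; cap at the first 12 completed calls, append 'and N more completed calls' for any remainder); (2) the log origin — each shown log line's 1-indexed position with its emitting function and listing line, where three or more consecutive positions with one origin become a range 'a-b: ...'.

Answer: the defect is in main at line 46.
Key fact: Nothing in the log betrays the bug — only the output does.
Call chain: main -> merge_totals(12, 3) (called at line 45).
First divergence: there is none — every log position agrees.
Execution walk:
  process_batch([2, 8, 4, 7, 6, 12, 8]) -> 12  [called from grade_run, line 27]
  verify_load([2, 8, 4, 7, 6, 12, 8], 12) -> 1  [called from grade_run, line 28]
  grade_run([2, 8, 4, 7, 6, 12, 8], 12) -> 12  [called from main, line 43]
  merge_totals(12, 3) -> 4  [called from main, line 45]
Log origin:
  1: from main, line 42
  2: from grade_run, line 26
  3: from process_batch, line 2
  4: from process_batch, line 7
  5: from verify_load, line 11
  6: from verify_load, line 16
  7: from grade_run, line 29
  8: from main, line 44
  9: from merge_totals, line 34
A correct fix: line 46: replace `base` with `quota`.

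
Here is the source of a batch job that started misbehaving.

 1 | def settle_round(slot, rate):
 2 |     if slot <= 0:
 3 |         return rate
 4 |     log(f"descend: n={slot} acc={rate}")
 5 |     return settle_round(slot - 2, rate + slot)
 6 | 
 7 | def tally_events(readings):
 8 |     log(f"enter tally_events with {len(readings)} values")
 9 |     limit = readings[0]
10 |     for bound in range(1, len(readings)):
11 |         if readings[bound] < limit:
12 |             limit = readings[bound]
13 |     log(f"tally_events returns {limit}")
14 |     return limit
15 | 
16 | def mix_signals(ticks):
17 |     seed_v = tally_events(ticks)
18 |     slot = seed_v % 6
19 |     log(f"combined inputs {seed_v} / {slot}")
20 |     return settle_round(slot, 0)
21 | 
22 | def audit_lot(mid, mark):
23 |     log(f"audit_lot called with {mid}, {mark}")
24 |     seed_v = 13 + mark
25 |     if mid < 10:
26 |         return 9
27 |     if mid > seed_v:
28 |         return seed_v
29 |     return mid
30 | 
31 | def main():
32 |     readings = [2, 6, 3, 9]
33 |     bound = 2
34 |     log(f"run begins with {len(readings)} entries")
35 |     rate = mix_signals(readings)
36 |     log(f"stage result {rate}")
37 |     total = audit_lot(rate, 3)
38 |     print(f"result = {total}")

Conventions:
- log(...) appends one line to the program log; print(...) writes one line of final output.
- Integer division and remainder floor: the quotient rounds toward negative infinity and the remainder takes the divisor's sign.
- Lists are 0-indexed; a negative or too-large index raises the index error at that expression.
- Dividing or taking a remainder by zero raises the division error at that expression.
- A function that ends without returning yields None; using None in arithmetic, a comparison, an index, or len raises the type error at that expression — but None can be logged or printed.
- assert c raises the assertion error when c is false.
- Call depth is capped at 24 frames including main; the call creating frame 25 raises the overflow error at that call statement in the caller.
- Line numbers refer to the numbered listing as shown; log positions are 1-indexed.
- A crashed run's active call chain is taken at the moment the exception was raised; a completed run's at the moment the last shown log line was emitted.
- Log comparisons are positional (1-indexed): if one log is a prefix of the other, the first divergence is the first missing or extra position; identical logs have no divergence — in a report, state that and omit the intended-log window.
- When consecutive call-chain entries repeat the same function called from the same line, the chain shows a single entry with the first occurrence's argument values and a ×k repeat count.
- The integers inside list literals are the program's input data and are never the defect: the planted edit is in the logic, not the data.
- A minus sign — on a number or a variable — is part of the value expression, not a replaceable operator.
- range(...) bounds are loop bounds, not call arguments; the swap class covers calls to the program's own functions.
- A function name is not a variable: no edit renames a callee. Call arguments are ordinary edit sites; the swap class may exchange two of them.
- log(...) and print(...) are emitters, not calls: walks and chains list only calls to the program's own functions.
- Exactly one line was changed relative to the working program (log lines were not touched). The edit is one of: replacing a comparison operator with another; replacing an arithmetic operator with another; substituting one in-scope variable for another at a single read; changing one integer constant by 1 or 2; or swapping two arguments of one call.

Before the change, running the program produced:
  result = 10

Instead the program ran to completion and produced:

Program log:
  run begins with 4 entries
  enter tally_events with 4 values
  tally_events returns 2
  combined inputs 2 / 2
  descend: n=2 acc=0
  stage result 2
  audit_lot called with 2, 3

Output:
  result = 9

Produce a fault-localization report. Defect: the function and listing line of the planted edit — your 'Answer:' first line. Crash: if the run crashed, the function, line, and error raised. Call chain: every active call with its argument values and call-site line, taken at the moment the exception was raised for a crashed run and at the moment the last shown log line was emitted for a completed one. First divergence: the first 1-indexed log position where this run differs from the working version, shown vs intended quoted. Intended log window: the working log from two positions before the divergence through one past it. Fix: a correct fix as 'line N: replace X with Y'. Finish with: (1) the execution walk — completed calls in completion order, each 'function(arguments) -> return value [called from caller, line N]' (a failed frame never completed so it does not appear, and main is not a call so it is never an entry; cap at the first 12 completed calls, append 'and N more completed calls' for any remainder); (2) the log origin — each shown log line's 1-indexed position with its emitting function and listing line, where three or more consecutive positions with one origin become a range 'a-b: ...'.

Answer: the defect is in audit_lot at line 26.
Key fact: Log streams are identical — the defect surfaces only in the printed output.
Call chain: main -> audit_lot(2, 3) (called at line 37).
First divergence: none — the logs agree in full.
Execution walk:
  tally_events([2, 6, 3, 9]) -> 2  [called from mix_signals, line 17]
  settle_round(0, 2) -> 2  [called from settle_round, line 5]
  settle_round(2, 0) -> 2  [called from mix_signals, line 20]
  mix_signals([2, 6, 3, 9]) -> 2  [called from main, line 35]
  audit_lot(2, 3) -> 9  [called from main, line 37]
Origin of each log line:
  1: from main, line 34
  2: from tally_events, line 8
  3: from tally_events, line 13
  4: from mix_signals, line 19
  5: from settle_round, line 4
  6: from main, line 36
  7: from audit_lot, line 23
A correct fix: line 26: replace `9` with `10`.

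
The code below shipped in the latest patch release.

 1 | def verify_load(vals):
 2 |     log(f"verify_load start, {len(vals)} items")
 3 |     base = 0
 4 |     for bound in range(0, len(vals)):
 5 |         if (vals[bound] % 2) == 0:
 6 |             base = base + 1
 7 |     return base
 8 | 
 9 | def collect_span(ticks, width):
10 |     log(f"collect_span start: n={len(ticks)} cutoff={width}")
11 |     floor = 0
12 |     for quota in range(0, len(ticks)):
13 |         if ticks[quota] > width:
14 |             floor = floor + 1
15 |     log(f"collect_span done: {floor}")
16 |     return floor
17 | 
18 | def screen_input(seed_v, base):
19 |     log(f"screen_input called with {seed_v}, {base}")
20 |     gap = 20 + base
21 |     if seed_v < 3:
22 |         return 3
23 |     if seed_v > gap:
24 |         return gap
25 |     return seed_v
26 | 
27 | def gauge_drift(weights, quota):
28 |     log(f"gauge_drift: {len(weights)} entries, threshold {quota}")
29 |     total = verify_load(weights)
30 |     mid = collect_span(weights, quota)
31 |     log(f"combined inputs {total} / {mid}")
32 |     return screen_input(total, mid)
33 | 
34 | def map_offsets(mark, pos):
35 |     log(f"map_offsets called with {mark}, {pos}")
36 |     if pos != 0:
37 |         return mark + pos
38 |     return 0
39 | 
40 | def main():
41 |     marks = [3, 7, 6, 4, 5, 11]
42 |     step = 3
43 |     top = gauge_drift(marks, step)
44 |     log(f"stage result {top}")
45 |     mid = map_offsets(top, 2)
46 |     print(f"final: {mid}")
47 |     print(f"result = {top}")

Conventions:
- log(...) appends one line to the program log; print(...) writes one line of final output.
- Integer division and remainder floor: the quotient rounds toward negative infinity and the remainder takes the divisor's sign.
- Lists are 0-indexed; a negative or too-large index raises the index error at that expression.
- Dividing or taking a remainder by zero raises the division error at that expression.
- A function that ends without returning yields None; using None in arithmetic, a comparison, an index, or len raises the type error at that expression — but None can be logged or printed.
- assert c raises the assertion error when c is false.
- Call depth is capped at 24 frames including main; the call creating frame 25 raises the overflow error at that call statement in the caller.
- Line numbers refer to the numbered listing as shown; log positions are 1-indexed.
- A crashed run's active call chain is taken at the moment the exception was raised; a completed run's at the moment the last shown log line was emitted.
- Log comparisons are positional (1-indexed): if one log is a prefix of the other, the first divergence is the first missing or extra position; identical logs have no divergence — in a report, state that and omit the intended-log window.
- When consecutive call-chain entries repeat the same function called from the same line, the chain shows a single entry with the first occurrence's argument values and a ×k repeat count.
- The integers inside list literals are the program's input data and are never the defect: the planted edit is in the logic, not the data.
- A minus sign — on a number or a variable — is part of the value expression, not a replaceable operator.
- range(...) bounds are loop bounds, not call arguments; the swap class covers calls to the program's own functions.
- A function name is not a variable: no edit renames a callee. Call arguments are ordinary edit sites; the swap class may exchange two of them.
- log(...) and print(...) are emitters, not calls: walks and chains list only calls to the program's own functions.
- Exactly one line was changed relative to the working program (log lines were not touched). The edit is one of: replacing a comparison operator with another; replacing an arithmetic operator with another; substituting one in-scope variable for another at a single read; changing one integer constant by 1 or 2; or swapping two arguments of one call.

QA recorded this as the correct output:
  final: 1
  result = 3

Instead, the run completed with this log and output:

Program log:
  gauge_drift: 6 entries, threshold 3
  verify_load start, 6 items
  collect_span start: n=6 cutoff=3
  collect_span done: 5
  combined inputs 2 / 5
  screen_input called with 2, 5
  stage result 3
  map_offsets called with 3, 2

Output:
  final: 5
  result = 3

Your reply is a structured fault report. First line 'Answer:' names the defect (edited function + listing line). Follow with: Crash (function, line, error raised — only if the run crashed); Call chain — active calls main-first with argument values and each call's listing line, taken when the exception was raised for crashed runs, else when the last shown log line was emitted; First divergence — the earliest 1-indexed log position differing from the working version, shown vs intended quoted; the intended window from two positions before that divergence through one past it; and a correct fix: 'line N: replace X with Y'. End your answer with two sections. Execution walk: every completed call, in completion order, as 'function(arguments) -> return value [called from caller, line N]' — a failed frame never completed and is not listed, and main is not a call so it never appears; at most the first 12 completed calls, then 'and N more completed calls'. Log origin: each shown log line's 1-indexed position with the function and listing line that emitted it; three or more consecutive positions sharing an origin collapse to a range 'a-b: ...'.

Answer: the defect is in map_offsets at line 37.
Key fact: Nothing in the log betrays the bug — only the output does.
Call chain: main -> map_offsets(3, 2) (called at line 45).
First divergence: there is none — every log position agrees.
Execution walk:
  verify_load([3, 7, 6, 4, 5, 11]) -> 2  [called from gauge_drift, line 29]
  collect_span([3, 7, 6, 4, 5, 11], 3) -> 5  [called from gauge_drift, line 30]
  screen_input(2, 5) -> 3  [called from gauge_drift, line 32]
  gauge_drift([3, 7, 6, 4, 5, 11], 3) -> 3  [called from main, line 43]
  map_offsets(3, 2) -> 5  [called from main, line 45]
Origin of each log line:
  1: logged in gauge_drift at line 28
  2: logged in verify_load at line 2
  3: logged in collect_span at line 10
  4: logged in collect_span at line 15
  5: logged in gauge_drift at line 31
  6: logged in screen_input at line 19
  7: logged in main at line 44
  8: logged in map_offsets at line 35
A correct fix: line 37: replace `+` with `%`.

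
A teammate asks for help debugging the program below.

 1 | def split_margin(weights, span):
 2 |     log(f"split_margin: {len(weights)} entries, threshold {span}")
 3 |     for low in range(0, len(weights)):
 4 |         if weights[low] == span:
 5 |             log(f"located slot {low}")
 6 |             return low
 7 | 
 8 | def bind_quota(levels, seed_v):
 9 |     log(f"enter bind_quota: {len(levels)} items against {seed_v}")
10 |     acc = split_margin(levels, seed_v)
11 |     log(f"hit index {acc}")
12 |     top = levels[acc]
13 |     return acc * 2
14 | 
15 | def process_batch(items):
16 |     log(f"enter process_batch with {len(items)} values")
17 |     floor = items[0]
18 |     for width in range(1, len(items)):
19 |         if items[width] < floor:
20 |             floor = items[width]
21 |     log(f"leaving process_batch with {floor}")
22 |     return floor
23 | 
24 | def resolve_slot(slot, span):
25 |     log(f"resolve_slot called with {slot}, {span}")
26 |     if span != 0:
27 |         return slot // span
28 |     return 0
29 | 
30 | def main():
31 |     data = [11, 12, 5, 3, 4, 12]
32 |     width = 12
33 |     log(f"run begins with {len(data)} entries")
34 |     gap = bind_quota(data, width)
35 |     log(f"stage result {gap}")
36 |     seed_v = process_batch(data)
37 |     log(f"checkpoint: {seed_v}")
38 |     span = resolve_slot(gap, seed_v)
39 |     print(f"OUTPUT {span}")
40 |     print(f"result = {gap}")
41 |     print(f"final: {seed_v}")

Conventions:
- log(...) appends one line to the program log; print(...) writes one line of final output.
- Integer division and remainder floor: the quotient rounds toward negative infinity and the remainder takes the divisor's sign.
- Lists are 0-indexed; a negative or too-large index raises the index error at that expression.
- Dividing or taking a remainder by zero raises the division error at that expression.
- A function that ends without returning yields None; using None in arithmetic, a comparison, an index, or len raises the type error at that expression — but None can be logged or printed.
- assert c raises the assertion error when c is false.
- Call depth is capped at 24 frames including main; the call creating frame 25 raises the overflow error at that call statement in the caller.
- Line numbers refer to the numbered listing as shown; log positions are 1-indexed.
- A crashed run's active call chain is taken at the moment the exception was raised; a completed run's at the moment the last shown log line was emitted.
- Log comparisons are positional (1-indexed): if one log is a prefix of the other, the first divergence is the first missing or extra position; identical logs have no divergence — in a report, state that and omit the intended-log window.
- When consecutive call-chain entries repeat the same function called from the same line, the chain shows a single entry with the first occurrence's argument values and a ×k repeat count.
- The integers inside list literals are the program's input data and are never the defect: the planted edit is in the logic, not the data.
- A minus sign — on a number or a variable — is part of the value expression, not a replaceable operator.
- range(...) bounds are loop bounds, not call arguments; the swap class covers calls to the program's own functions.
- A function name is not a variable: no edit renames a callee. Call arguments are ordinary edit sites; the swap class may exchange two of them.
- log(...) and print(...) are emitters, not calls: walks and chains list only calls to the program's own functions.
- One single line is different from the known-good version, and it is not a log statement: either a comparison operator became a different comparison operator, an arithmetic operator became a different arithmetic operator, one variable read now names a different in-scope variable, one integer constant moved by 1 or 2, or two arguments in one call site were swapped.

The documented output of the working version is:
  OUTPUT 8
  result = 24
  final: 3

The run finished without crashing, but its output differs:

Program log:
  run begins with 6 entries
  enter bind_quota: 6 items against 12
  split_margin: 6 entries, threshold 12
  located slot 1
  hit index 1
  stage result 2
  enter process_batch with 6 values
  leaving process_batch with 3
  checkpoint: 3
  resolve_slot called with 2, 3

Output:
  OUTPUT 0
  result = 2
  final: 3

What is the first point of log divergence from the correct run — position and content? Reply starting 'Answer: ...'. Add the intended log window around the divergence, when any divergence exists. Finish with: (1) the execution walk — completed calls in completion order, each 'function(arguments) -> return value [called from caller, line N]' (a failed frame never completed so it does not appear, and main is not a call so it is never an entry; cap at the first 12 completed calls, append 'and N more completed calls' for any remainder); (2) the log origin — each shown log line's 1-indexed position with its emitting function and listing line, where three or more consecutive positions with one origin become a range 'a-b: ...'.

Answer: at position 6 the run shows 'stage result 2' where the working version logs 'stage result 24'.
Intended log window:
  4: located slot 1
  5: hit index 1
  6: stage result 24
  7: enter process_batch with 6 values
Execution walk:
  split_margin([11, 12, 5, 3, 4, 12], 12) -> 1  [called from bind_quota, line 10]
  bind_quota([11, 12, 5, 3, 4, 12], 12) -> 2  [called from main, line 34]
  process_batch([11, 12, 5, 3, 4, 12]) -> 3  [called from main, line 36]
  resolve_slot(2, 3) -> 0  [called from main, line 38]
Log origins:
  1: emitted by main (line 33)
  2: emitted by bind_quota (line 9)
  3: emitted by split_margin (line 2)
  4: emitted by split_margin (line 5)
  5: emitted by bind_quota (line 11)
  6: emitted by main (line 35)
  7: emitted by process_batch (line 16)
  8: emitted by process_batch (line 21)
  9: emitted by main (line 37)
  10: emitted by resolve_slot (line 25)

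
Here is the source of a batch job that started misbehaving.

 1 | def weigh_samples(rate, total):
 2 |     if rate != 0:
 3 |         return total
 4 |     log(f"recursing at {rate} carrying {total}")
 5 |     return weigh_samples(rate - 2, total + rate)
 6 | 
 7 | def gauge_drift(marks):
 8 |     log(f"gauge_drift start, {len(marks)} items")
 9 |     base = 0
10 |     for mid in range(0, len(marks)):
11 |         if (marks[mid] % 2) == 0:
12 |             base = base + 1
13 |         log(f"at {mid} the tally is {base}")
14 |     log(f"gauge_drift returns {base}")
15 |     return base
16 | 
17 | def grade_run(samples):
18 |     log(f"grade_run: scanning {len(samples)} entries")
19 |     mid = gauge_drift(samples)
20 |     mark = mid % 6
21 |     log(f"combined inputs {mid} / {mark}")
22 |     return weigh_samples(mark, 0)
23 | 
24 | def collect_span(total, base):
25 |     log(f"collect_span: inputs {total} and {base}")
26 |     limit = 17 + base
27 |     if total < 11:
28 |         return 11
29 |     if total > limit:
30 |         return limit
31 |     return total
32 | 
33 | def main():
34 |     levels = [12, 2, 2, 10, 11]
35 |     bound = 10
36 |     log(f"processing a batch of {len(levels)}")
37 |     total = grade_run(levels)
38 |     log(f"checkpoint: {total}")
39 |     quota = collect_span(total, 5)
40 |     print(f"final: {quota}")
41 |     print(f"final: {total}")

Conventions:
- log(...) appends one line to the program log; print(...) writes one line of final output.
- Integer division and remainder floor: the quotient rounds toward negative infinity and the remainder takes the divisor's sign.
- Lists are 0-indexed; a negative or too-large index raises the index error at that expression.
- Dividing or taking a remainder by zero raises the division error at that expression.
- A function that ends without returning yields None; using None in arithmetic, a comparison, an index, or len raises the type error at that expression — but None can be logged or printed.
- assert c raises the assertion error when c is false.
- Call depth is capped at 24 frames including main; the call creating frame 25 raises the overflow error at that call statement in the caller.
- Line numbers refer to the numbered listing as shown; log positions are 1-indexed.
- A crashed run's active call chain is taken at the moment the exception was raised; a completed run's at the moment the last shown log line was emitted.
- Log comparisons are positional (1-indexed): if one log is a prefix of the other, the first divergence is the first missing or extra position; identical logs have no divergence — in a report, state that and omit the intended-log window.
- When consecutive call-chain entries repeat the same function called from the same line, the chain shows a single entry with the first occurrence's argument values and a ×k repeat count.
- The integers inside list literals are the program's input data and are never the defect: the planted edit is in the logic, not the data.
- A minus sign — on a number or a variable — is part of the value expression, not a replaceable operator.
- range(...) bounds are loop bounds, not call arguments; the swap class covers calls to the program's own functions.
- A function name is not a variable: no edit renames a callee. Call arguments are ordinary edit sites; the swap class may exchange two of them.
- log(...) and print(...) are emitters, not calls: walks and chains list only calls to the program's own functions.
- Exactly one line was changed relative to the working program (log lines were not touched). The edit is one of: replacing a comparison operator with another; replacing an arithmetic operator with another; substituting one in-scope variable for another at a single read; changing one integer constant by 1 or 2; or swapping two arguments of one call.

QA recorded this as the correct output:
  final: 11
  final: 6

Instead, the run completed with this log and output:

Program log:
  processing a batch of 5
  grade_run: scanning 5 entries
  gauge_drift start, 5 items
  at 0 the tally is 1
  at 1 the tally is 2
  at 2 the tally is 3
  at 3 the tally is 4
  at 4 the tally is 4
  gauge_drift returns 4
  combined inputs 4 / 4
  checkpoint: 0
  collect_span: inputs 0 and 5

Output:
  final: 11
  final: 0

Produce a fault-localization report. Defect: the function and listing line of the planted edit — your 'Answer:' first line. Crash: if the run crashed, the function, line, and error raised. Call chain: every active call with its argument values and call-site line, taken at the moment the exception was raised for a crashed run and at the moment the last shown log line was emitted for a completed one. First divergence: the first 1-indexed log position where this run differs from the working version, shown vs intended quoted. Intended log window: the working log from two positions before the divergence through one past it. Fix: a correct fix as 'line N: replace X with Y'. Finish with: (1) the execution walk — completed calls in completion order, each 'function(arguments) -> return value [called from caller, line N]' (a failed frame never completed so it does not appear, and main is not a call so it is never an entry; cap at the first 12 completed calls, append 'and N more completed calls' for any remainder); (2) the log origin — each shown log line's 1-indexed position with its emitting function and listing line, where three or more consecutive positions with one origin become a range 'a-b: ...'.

Answer: the defect is in weigh_samples at line 2.
Core observation: Log line 11 is where behavior first shows: 'checkpoint: 0' appears instead of 'recursing at 4 carrying 0'.
Call chain: main -> collect_span(0, 5) (called at line 39).
First divergence: position 11 — the shown line 'checkpoint: 0' should read 'recursing at 4 carrying 0'.
Intended log window:
  9: gauge_drift returns 4
  10: combined inputs 4 / 4
  11: recursing at 4 carrying 0
  12: recursing at 2 carrying 4
Execution walk:
  gauge_drift([12, 2, 2, 10, 11]) -> 4  [called from grade_run, line 19]
  weigh_samples(4, 0) -> 0  [called from grade_run, line 22]
  grade_run([12, 2, 2, 10, 11]) -> 0  [called from main, line 37]
  collect_span(0, 5) -> 11  [called from main, line 39]
Log origin:
  1: from main, line 36
  2: from grade_run, line 18
  3: from gauge_drift, line 8
  4-8: from gauge_drift, line 13
  9: from gauge_drift, line 14
  10: from grade_run, line 21
  11: from main, line 38
  12: from collect_span, line 25
A correct fix: line 2: replace `!=` with `<=`.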